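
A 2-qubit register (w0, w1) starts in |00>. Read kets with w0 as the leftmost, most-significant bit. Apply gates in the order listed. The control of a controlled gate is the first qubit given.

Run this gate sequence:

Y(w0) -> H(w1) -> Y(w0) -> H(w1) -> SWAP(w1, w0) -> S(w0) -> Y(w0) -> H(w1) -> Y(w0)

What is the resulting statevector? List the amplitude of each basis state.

After the circuit, the state carries amplitude sqrt(2)/2 on |00>, sqrt(2)/2 on |01>, 0 on |10>, 0 on |11>.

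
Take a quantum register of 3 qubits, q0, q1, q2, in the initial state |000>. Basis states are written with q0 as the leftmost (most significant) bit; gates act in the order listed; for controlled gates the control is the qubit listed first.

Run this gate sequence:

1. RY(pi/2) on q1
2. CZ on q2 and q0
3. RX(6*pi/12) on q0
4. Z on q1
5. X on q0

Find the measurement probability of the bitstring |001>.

Outcome |001> occurs with probability 0.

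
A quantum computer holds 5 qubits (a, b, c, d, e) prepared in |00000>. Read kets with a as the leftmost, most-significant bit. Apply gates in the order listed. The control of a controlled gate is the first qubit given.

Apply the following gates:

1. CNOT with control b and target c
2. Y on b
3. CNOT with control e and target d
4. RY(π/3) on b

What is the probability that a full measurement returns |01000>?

A full measurement returns |01000> with probability 3/4.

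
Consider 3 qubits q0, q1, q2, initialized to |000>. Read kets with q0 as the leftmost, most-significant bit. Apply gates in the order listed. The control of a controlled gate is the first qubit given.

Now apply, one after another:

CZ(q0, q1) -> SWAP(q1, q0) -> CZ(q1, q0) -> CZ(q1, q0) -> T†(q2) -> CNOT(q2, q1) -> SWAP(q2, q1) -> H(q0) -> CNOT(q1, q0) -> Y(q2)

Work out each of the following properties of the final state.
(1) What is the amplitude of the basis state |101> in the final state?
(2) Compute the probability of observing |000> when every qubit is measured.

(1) |101> carries amplitude sqrt(2)*I/2 in the final state. Key observation: the block from step 3 through step 4 cancels to the identity and can be dropped.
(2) Outcome |000> occurs with probability 0.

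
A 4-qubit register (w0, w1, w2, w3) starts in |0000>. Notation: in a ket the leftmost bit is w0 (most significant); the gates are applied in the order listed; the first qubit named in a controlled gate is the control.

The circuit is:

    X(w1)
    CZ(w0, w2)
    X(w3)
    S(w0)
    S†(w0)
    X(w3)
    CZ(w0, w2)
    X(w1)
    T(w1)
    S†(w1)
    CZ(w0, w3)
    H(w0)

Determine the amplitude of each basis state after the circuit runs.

After the circuit, the state carries amplitude sqrt(2)/2 on |0000>, sqrt(2)/2 on |1000>, and 0 on every other basis state. Key observation: gates 1-8 undo each other exactly, leaving only the rest of the circuit to track.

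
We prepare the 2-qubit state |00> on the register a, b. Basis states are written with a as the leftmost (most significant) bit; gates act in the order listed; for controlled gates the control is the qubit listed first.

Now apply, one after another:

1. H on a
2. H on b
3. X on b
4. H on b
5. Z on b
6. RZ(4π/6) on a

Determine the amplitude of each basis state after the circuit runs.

The final amplitudes are -sqrt(2)*exp(2*I*pi/3)/2 on |00>, 0 on |01>, sqrt(2)*exp(I*pi/3)/2 on |10>, 0 on |11>.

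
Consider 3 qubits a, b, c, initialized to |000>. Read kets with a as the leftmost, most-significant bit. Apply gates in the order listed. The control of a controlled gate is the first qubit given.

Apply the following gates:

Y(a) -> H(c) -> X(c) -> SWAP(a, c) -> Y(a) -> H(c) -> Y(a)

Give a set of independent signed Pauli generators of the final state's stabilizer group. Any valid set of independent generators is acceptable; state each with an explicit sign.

The stabilizer group can be generated by +XII, -IIX, +IZI, among other valid generating sets.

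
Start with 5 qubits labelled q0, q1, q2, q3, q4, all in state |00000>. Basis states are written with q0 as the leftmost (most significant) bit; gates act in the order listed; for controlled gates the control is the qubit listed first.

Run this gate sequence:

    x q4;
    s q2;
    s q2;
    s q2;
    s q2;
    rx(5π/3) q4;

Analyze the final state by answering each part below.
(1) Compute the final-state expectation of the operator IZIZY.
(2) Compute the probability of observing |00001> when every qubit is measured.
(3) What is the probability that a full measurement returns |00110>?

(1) The expectation value of IZIZY is -sqrt(3)/2. Key observation: the block from step 2 through step 5 cancels to the identity and can be dropped.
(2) A full measurement returns |00001> with probability 3/4.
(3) A full measurement returns |00110> with probability 0.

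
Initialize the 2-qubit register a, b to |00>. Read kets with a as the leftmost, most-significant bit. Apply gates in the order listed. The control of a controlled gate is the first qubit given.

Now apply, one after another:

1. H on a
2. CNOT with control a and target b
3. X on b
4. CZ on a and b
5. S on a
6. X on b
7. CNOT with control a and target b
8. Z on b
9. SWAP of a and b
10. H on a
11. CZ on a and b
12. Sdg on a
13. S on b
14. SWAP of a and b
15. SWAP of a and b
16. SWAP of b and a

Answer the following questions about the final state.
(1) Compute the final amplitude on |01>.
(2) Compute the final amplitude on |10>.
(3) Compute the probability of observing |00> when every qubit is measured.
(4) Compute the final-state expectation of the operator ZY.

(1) |01> carries amplitude -I/2 in the final state. Key observation: steps 14-15 multiply out to the identity, so the circuit reduces to the remaining gates.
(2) |10> carries amplitude -1/2 in the final state.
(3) A full measurement returns |00> with probability 1/4.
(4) In the final state, ZY has expectation -1.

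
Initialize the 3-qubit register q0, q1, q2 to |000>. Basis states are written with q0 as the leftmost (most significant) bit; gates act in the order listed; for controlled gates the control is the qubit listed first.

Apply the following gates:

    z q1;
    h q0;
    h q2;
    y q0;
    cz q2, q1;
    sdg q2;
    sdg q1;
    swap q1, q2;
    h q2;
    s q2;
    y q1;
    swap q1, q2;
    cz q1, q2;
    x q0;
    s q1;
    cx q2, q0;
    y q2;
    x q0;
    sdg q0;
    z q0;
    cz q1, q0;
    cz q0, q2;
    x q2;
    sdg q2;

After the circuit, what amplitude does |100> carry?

The final state's coefficient on |100> equals -sqrt(2)*I/4.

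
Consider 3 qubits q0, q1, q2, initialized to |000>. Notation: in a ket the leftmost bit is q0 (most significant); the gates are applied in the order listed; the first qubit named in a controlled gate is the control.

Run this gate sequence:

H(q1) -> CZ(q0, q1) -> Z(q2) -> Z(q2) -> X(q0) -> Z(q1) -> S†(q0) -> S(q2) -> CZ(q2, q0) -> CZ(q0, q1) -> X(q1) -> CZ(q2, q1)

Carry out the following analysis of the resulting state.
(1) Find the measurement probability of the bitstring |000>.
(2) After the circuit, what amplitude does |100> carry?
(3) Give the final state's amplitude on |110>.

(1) Outcome |000> occurs with probability 0.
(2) The amplitude on |100> is -sqrt(2)*I/2.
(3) The amplitude on |110> is -sqrt(2)*I/2.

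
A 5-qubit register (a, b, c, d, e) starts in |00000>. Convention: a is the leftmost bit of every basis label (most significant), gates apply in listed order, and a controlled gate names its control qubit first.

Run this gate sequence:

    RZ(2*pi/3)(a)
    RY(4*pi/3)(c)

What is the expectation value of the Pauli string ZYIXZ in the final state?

The observable ZYIXZ averages to 0.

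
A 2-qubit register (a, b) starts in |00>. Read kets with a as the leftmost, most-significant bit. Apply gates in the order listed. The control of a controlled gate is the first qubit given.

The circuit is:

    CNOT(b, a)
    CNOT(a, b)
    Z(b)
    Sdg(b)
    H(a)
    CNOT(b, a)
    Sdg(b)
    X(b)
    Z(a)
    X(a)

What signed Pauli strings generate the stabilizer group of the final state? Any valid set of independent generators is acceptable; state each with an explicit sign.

The stabilizer group can be generated by -XI, -IZ, among other valid generating sets.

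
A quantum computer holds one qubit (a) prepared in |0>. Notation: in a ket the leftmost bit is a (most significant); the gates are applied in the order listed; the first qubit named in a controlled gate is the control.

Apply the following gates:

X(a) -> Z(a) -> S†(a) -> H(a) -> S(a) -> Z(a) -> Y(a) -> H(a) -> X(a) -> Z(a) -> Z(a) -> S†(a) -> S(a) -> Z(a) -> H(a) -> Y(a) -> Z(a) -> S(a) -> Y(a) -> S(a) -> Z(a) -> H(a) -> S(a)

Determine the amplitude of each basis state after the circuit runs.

After the circuit, the state carries amplitude 1/2 - I/2 on |0>, 1/2 - I/2 on |1>.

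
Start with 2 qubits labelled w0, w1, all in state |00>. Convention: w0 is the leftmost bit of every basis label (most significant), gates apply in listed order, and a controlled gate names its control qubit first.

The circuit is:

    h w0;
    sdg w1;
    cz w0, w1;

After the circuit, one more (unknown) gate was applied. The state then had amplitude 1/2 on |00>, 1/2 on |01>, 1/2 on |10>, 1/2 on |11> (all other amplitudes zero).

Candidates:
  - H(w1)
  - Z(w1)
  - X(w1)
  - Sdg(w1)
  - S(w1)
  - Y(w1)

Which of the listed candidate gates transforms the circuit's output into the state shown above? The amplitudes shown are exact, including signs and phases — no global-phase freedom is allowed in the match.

The unique candidate consistent with the amplitudes is H(w1).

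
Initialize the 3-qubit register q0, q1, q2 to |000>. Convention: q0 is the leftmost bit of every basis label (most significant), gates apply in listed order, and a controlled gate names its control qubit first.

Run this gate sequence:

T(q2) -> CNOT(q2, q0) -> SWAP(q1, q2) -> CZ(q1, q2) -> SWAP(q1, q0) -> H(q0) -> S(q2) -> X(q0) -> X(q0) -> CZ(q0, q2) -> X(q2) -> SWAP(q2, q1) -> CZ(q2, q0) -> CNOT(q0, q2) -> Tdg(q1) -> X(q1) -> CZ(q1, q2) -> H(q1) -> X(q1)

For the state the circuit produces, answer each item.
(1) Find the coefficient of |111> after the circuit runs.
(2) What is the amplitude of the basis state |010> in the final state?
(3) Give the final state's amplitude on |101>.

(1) |111> carries amplitude -exp(3*I*pi/4)/2 in the final state. Key observation: gates 8-9 undo each other exactly, leaving only the rest of the circuit to track.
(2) The final state's coefficient on |010> equals -exp(3*I*pi/4)/2.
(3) |101> carries amplitude -exp(3*I*pi/4)/2 in the final state.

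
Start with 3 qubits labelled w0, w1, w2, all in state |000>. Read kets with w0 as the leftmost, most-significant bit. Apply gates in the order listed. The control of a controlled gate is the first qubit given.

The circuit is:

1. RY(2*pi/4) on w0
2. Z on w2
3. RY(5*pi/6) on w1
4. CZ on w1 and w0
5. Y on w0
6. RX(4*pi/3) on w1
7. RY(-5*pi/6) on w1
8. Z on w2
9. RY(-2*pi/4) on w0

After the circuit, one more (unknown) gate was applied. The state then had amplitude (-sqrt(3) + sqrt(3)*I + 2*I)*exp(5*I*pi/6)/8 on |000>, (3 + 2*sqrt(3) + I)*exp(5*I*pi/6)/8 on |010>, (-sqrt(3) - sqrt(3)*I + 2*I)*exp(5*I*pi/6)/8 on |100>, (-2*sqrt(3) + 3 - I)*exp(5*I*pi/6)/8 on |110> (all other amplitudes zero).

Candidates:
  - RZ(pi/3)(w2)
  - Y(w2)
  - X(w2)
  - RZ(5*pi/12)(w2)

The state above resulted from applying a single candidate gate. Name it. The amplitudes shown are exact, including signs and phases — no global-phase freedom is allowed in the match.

The applied gate was RZ(pi/3)(w2).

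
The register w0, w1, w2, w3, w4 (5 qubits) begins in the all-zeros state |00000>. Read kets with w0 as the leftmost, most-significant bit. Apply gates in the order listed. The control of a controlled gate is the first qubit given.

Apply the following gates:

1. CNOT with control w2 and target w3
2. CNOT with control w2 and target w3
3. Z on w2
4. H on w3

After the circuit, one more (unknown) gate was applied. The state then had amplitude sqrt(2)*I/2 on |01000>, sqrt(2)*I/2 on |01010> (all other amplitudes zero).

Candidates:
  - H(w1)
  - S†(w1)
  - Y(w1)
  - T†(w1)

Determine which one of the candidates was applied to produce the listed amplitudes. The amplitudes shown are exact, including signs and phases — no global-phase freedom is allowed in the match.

The applied gate was Y(w1).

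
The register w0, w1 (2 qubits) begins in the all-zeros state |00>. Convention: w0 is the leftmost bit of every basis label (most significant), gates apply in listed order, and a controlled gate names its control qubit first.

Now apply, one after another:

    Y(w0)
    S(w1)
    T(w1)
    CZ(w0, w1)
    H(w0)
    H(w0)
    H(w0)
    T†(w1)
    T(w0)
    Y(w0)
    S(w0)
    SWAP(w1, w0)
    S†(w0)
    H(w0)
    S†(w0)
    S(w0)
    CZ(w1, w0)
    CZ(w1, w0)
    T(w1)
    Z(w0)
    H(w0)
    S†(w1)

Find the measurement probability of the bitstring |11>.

Outcome |11> occurs with probability 1/2. Key observation: steps 5-6 multiply out to the identity, so the circuit reduces to the remaining gates.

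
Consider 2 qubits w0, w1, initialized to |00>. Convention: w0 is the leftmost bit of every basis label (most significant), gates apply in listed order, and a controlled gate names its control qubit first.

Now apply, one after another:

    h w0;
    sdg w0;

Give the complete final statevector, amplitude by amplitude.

After the circuit, the state carries amplitude sqrt(2)/2 on |00>, 0 on |01>, -sqrt(2)*I/2 on |10>, 0 on |11>.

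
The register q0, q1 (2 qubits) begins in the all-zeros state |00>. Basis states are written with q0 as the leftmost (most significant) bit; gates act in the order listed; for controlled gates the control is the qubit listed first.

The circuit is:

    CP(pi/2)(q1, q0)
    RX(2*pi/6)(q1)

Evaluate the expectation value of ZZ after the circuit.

The observable ZZ averages to 1/2.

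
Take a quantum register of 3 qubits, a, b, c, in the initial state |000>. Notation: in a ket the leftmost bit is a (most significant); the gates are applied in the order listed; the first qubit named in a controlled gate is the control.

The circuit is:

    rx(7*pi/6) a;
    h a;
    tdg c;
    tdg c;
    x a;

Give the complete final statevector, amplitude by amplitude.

The resulting statevector has amplitude (1 - I)*(-sqrt(3) + I)/4 on |000>, (1 - I)*(1 - sqrt(3)*I)/4 on |100>, and 0 on every other basis state.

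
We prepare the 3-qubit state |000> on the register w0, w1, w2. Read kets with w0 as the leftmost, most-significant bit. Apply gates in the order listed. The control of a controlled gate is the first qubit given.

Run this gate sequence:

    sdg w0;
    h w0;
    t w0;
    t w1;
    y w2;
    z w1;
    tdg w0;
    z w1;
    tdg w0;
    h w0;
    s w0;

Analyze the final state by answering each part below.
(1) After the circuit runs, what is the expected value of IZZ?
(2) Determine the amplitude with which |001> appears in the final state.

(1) In the final state, IZZ has expectation -1.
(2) The final state's coefficient on |001> equals exp(I*pi/4)/2 + I/2.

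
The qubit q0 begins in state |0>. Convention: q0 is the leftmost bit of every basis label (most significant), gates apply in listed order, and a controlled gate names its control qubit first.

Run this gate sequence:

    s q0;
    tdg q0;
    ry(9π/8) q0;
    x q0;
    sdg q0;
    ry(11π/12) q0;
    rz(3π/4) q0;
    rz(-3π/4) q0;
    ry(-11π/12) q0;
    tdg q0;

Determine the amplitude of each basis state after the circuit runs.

The final amplitudes are sin(7*pi/16) on |0>, exp(I*pi/4)*sin(pi/16) on |1>. Key observation: the block from step 6 through step 9 cancels to the identity and can be dropped.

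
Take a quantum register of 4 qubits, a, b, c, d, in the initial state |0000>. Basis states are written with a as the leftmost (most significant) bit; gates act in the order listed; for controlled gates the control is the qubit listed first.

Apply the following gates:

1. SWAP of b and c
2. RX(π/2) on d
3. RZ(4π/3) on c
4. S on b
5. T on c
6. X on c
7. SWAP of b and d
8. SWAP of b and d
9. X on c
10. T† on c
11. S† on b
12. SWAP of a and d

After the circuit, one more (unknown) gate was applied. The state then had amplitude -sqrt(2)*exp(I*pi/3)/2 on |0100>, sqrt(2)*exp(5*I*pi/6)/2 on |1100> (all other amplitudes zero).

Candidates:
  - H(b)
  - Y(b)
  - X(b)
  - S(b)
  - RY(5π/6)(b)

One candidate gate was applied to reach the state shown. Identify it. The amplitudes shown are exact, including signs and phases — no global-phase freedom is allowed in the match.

It was X(b) that produced the state shown.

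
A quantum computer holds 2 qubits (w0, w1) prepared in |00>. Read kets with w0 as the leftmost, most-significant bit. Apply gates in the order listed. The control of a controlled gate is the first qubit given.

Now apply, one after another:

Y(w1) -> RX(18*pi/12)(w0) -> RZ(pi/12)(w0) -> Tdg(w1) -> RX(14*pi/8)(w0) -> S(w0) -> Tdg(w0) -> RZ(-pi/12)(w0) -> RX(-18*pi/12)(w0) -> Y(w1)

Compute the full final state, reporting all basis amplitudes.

The final amplitudes are -sqrt(sqrt(2) + 2)/4 - sqrt(2 - sqrt(2))*exp(5*I*pi/6)/4 + sqrt(2 - sqrt(2))*exp(11*I*pi/12)/4 + sqrt(sqrt(2) + 2)*exp(3*I*pi/4)/4 on |00>, 0 on |01>, -I*sqrt(sqrt(2) + 2)/4 - sqrt(2 - sqrt(2))*exp(5*I*pi/12)/4 - sqrt(2 - sqrt(2))*exp(I*pi/3)/4 + sqrt(sqrt(2) + 2)*exp(I*pi/4)/4 on |10>, 0 on |11>.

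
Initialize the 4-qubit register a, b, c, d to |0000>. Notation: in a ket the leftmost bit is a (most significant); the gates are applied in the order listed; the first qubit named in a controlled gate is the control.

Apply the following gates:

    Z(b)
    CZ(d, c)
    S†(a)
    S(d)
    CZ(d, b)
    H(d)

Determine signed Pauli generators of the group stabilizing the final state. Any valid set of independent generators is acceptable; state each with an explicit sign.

The final state is stabilized by the group generated by +IIIX, +ZIII, +IZII, +IIZI; other independent generating sets are equally valid.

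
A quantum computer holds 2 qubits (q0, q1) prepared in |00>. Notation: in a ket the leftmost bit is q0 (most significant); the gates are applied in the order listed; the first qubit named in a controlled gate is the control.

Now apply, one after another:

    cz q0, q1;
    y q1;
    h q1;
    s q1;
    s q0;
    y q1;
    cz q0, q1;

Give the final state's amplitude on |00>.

The final state's coefficient on |00> equals -sqrt(2)*I/2.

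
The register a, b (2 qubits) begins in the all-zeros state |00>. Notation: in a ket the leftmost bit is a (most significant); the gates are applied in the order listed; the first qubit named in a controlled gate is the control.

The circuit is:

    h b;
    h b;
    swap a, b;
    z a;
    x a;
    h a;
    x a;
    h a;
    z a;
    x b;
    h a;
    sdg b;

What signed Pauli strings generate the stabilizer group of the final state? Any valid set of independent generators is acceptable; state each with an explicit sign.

The final state is stabilized by the group generated by -XI, -IZ; other independent generating sets are equally valid. Key observation: the block from step 6 through step 9 cancels to the identity and can be dropped.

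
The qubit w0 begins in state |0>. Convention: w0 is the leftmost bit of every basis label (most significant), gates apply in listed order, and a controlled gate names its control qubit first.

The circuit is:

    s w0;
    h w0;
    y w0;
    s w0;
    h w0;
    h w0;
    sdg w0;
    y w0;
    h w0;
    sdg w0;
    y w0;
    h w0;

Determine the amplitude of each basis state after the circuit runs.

The resulting statevector has amplitude sqrt(2)*I/2 on |0>, -sqrt(2)*I/2 on |1>. Key observation: gates 2-9 undo each other exactly, leaving only the rest of the circuit to track.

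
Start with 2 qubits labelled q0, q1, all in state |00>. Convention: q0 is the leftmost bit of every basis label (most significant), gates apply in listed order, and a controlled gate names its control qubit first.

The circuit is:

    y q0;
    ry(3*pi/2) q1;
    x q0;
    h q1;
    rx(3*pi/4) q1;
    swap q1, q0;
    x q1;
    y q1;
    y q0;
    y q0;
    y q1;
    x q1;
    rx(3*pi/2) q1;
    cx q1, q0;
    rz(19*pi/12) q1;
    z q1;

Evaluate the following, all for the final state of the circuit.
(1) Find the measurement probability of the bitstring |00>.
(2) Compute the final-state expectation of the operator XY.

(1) Outcome |00> occurs with probability sqrt(2)/8 + 1/4. Key observation: gates 7-12 undo each other exactly, leaving only the rest of the circuit to track.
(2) The expectation value of XY is -sqrt(6)/4 + sqrt(2)/4.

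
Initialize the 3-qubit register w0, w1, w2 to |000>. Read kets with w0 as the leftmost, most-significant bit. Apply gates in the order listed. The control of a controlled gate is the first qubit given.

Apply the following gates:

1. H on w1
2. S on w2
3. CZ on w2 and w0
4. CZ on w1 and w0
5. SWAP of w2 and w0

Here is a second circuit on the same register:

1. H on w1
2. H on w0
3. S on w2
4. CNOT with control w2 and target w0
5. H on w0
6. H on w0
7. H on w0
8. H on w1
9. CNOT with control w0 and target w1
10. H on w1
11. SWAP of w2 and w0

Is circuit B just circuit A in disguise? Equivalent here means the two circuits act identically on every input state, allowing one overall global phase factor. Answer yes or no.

Yes, they are equivalent — the unitaries differ by at most a global phase.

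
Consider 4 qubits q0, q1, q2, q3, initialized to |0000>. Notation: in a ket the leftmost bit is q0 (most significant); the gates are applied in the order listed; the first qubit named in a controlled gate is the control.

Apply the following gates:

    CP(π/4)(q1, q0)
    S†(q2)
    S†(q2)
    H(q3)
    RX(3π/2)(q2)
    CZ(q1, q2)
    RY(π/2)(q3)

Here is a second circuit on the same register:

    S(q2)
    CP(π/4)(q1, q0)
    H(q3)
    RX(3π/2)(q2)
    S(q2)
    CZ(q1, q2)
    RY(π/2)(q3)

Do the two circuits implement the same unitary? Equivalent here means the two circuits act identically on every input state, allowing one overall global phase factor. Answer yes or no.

No, they are not equivalent — no single phase factor reconciles the two unitaries.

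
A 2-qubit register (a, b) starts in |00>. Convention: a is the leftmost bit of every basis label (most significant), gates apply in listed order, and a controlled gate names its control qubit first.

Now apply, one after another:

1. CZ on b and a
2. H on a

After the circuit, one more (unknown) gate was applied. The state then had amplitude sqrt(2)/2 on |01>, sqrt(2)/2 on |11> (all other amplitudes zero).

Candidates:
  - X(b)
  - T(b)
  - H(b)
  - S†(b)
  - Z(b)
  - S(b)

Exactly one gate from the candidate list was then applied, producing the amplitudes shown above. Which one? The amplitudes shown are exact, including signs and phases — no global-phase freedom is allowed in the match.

The unique candidate consistent with the amplitudes is X(b).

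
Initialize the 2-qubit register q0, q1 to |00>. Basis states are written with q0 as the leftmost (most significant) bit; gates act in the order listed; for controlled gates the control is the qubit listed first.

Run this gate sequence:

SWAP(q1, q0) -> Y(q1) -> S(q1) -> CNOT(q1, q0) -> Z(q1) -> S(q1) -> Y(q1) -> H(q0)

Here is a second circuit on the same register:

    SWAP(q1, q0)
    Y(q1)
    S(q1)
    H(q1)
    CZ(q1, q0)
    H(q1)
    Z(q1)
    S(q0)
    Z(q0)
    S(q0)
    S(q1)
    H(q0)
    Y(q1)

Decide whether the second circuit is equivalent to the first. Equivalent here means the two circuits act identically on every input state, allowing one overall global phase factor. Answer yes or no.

No: there is an input state on which the two circuits produce genuinely different outputs (not merely differing by a phase).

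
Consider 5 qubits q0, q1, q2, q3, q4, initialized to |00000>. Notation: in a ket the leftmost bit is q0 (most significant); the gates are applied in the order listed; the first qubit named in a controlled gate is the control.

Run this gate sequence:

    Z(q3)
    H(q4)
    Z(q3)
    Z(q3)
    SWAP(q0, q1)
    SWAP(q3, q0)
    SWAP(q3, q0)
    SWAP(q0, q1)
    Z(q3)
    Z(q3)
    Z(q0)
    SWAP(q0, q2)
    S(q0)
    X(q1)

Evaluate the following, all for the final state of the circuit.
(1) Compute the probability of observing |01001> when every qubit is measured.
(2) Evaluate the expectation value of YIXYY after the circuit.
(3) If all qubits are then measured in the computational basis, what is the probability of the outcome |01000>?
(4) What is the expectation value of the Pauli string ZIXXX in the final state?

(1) The probability of measuring |01001> is 1/2. Key observation: gates 3-10 undo each other exactly, leaving only the rest of the circuit to track.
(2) The observable YIXYY averages to 0.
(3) Outcome |01000> occurs with probability 1/2.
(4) The observable ZIXXX averages to 0.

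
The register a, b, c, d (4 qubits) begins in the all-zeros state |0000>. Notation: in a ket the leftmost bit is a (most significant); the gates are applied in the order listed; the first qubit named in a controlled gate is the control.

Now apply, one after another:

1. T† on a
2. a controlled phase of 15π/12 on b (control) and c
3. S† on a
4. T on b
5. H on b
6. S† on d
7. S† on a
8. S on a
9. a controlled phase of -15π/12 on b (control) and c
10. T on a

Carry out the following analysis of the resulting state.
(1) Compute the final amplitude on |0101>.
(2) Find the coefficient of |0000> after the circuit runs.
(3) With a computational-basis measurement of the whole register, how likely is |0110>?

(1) The amplitude on |0101> is 0.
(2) The final state's coefficient on |0000> equals sqrt(2)/2.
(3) The probability of measuring |0110> is 0.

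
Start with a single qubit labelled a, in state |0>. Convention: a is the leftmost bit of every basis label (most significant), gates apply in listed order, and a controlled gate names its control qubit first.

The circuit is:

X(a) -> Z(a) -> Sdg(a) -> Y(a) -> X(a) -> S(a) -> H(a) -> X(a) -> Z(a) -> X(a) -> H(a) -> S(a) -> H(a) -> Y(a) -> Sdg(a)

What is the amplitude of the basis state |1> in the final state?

|1> carries amplitude -sqrt(2)*I/2 in the final state.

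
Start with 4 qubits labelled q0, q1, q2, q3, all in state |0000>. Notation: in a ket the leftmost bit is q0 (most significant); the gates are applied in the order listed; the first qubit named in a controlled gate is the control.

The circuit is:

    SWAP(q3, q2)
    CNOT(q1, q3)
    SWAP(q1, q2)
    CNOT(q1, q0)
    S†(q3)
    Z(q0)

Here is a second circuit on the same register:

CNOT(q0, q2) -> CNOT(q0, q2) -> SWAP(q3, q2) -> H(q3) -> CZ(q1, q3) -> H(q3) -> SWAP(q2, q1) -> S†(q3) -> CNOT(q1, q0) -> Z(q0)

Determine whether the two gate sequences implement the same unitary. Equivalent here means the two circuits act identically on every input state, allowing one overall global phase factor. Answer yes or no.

Yes, they are equivalent — the unitaries differ by at most a global phase.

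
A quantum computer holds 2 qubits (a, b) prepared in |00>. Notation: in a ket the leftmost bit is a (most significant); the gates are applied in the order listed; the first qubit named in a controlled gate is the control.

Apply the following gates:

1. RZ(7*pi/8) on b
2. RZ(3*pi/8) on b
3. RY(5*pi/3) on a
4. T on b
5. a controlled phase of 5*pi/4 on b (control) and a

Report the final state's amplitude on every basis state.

After the circuit, the state carries amplitude sqrt(3)*exp(3*I*pi/8)/2 on |00>, 0 on |01>, -exp(3*I*pi/8)/2 on |10>, 0 on |11>.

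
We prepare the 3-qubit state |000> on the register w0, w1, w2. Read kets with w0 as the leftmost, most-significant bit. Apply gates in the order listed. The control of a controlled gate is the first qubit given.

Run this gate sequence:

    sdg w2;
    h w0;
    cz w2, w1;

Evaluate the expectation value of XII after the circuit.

In the final state, XII has expectation 1.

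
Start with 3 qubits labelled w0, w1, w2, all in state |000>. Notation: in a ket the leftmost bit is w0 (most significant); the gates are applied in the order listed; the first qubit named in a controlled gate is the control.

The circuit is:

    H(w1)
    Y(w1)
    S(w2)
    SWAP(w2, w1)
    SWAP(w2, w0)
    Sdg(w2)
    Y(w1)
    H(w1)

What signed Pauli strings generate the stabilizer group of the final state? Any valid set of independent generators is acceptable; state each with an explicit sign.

The final state is stabilized by the group generated by -XII, -IXI, +IIZ; other independent generating sets are equally valid.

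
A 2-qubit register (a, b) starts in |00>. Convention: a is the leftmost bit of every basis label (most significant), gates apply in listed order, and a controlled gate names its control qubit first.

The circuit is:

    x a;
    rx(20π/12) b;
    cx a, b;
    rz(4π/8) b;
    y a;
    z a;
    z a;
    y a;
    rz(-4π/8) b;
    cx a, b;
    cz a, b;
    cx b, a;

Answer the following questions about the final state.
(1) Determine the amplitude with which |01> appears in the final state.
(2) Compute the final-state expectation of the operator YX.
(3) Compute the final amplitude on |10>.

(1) |01> carries amplitude I/2 in the final state. Key observation: steps 3-10 multiply out to the identity, so the circuit reduces to the remaining gates.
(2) The observable YX averages to sqrt(3)/2.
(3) |10> carries amplitude -sqrt(3)/2 in the final state.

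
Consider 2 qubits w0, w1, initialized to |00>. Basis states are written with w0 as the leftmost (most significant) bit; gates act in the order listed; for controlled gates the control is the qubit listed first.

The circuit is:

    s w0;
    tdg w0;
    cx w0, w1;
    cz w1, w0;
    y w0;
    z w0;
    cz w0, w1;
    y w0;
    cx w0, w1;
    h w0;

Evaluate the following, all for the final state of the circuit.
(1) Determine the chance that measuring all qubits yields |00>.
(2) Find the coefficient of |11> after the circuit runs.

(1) A full measurement returns |00> with probability 1/2.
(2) The amplitude on |11> is 0.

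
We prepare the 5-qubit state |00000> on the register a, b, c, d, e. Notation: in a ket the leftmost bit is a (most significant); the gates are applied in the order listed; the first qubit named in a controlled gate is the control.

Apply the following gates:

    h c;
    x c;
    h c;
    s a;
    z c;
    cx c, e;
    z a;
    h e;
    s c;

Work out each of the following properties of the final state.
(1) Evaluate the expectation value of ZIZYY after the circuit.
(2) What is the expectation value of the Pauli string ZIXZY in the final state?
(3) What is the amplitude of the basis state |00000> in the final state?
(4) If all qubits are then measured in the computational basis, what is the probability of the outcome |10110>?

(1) The expectation value of ZIZYY is 0.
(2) The expectation value of ZIXZY is 0.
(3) |00000> carries amplitude sqrt(2)/2 in the final state.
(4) A full measurement returns |10110> with probability 0.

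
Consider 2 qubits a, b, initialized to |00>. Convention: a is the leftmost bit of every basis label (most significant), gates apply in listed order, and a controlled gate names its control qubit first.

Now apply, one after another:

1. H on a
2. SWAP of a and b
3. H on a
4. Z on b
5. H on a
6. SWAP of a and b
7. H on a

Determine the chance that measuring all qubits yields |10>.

The probability of measuring |10> is 1.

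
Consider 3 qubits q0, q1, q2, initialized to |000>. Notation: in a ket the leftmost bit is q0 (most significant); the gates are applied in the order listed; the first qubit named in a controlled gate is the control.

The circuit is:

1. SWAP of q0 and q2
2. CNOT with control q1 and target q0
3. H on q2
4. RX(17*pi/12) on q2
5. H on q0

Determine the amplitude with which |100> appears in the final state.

The amplitude on |100> is -sqrt(3*sqrt(2) + 6)/8 + sqrt(2 - sqrt(2))/8 - I*sqrt(sqrt(2) + 2)/8 - I*sqrt(6 - 3*sqrt(2))/8.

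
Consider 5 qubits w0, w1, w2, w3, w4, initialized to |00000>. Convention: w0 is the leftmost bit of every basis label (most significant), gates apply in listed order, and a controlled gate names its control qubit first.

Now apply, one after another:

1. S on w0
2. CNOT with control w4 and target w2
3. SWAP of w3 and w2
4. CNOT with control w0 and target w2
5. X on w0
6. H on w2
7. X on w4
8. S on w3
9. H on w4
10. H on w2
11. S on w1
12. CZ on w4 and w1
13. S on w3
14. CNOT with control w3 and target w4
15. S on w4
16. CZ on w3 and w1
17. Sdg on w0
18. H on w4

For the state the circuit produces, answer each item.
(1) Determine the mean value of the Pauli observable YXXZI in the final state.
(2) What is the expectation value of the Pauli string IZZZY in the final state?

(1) The expectation value of YXXZI is 0.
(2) The expectation value of IZZZY is 1.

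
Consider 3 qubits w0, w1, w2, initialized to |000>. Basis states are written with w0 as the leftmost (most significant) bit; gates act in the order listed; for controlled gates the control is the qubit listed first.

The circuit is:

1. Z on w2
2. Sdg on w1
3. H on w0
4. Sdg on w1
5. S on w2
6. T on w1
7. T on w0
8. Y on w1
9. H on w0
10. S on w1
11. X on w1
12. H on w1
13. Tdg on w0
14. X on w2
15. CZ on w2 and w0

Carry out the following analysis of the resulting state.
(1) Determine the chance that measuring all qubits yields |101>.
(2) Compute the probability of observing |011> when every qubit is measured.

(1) A full measurement returns |101> with probability 1/4 - sqrt(2)/8.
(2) A full measurement returns |011> with probability sqrt(2)/8 + 1/4.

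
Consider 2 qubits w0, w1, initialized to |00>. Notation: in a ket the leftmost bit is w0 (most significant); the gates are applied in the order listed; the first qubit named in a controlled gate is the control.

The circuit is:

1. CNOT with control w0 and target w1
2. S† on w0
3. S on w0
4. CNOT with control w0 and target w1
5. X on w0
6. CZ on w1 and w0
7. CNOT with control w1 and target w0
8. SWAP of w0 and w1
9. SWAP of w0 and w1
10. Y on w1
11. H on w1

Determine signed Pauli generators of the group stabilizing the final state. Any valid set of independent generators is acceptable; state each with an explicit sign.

One valid set of independent stabilizer generators is -IX, -ZI (any independent generating set of the same group is equally correct). Key observation: the block from step 8 through step 9 cancels to the identity and can be dropped.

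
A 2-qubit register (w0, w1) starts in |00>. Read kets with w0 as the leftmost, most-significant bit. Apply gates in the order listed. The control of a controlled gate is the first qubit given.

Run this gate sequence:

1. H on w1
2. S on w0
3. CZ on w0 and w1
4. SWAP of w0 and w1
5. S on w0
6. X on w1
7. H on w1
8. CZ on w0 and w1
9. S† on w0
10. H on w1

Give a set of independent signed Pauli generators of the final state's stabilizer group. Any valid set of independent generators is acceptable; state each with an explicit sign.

The stabilizer group can be generated by +XX, -ZZ, among other valid generating sets.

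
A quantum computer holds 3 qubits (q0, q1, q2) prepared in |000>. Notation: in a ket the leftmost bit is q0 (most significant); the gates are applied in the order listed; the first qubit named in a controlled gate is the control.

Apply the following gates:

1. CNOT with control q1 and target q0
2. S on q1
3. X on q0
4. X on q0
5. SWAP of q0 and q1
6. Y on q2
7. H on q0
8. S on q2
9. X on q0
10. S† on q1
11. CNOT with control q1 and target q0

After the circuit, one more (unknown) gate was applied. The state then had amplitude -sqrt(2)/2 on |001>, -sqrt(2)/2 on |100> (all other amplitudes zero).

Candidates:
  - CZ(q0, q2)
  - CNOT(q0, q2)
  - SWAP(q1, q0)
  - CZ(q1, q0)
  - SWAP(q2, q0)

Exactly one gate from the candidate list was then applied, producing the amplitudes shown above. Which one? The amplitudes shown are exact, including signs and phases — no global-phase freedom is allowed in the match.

It was CNOT(q0, q2) that produced the state shown.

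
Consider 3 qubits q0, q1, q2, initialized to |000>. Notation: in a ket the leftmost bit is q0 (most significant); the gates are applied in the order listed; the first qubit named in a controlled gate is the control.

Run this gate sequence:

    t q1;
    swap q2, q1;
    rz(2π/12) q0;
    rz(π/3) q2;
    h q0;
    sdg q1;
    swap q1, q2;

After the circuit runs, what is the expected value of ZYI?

The observable ZYI averages to 0.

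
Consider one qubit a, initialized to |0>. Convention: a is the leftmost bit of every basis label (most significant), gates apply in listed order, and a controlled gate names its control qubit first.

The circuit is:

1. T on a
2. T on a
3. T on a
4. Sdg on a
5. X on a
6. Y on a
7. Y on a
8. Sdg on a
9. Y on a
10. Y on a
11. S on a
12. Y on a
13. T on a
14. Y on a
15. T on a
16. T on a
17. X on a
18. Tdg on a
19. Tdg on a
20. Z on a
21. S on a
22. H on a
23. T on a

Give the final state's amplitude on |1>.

The final state's coefficient on |1> equals sqrt(2)*exp(3*I*pi/4)/2. Key observation: steps 7-12 multiply out to the identity, so the circuit reduces to the remaining gates.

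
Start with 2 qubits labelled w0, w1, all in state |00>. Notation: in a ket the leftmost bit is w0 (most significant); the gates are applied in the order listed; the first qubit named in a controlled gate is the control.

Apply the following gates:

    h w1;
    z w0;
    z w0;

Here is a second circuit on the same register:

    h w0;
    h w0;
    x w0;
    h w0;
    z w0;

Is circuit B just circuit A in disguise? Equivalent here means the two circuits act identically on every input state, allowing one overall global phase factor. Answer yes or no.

No: there is an input state on which the two circuits produce genuinely different outputs (not merely differing by a phase).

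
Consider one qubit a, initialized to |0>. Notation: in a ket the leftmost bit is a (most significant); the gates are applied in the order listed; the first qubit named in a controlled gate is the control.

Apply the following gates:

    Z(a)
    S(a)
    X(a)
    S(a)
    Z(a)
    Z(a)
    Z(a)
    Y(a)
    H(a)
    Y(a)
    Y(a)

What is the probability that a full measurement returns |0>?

Outcome |0> occurs with probability 1/2.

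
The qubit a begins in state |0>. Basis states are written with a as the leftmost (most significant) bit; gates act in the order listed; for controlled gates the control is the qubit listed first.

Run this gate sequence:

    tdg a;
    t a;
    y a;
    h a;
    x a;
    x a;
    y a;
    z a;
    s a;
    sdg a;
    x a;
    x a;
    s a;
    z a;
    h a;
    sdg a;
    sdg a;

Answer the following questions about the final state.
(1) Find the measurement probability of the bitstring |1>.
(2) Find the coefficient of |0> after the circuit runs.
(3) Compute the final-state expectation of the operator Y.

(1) Outcome |1> occurs with probability 1/2.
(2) The amplitude on |0> is -1/2 - I/2.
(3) The expectation value of Y is 1.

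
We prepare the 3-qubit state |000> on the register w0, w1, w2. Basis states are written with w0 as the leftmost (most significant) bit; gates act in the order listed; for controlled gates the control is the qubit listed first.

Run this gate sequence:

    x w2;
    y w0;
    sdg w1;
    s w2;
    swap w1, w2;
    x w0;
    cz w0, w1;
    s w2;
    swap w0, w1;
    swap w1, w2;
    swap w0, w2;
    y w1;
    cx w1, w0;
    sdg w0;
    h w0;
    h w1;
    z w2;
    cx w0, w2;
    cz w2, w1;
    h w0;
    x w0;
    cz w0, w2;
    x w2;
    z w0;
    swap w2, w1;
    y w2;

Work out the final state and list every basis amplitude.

The resulting statevector has amplitude -sqrt(2)*I/4 on |000>, sqrt(2)*I/4 on |001>, sqrt(2)*I/4 on |010>, sqrt(2)*I/4 on |011>, -sqrt(2)*I/4 on |100>, sqrt(2)*I/4 on |101>, sqrt(2)*I/4 on |110>, sqrt(2)*I/4 on |111>.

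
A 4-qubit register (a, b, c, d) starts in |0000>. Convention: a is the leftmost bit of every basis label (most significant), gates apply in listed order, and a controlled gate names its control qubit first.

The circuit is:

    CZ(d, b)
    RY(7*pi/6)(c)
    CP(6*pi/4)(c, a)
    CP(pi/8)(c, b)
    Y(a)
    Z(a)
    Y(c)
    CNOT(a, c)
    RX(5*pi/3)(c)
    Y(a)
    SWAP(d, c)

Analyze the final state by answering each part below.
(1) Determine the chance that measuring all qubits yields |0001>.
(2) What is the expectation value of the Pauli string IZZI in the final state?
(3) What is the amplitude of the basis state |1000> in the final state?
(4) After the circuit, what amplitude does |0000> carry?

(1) A full measurement returns |0001> with probability sqrt(3)/8 + 1/2.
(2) The expectation value of IZZI is 1.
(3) The final state's coefficient on |1000> equals 0.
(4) |0000> carries amplitude (1 - I)*(sqrt(2)*(2 - I) + sqrt(6)*I)/8 in the final state.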